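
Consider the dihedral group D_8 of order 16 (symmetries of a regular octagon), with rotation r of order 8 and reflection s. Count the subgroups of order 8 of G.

3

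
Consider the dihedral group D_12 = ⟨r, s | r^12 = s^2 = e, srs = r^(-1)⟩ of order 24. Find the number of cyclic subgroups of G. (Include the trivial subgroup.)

18

Group the elements of G by the cyclic subgroup they generate; each cyclic subgroup of order d accounts for φ(d) elements.
Cyclic subgroups by order — order 1: 1; order 2: 13; order 3: 1; order 4: 1; order 6: 1; order 12: 1.
Total: 18.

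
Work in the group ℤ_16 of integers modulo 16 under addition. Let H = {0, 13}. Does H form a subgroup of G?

No

13 ∈ H but its inverse 3 ∉ H, so H is not a subgroup.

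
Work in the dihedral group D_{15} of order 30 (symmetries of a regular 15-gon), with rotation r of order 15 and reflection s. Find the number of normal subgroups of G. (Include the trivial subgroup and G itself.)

G has 28 subgroups. Checking conjugation-invariance by order — order 1: 1/1 normal; order 2: 0/15 normal; order 3: 1/1 normal; order 5: 1/1 normal; order 6: 0/5 normal; order 10: 0/3 normal; order 15: 1/1 normal; order 30: 1/1 normal.
Total normal subgroups: 5.

5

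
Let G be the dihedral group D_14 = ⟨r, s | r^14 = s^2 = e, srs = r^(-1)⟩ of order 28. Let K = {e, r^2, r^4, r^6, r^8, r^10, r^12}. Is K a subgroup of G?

Yes

|K| = 7 divides |G| = 28, consistent with Lagrange.
K contains the identity, every element's inverse is in K, and K is closed under ·: it is a subgroup.
In fact K = ⟨r^4⟩.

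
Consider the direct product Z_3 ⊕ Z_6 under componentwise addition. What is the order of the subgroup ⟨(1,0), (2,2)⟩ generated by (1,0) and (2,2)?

|⟨(1,0)⟩| = 3 and |⟨(2,2)⟩| = 3, so |H| is a multiple of lcm(3, 3) = 3 and divides |G| = 18.
Closing under the operation: H = {(0,0), (0,2), (0,4), (1,0), (1,2), (1,4), (2,0), (2,2), (2,4)}, so |H| = 9.

9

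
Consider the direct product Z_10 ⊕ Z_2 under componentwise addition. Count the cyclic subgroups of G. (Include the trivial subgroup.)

Group the elements of G by the cyclic subgroup they generate; each cyclic subgroup of order d accounts for φ(d) elements.
Cyclic subgroups by order — order 1: 1; order 2: 3; order 5: 1; order 10: 3.
Total: 8.

8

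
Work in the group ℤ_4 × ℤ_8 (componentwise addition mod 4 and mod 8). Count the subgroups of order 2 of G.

3

|G| = 32 and 2 | 32, so subgroups of order 2 are possible by Lagrange.
The subgroups of order 2 are: {(0,0), (0,4)}; {(0,0), (2,0)}; {(0,0), (2,4)}.
So G has 3 subgroups of order 2.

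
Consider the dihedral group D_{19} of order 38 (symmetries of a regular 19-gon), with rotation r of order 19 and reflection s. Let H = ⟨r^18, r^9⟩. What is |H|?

19

|⟨r^18⟩| = 19 and |⟨r^9⟩| = 19, so |H| is a multiple of lcm(19, 19) = 19 and divides |G| = 38.
Closing under the operation: H = {e, r, r^2, r^3, r^4, r^5, r^6, r^7, r^8, r^9, r^10, r^11, r^12, r^13, r^14, r^15, r^16, r^17, r^18}, so |H| = 19.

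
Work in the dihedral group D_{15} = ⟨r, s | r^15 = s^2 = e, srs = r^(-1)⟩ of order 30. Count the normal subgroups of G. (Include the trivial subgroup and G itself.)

G has 28 subgroups. Checking conjugation-invariance by order — order 1: 1/1 normal; order 2: 0/15 normal; order 3: 1/1 normal; order 5: 1/1 normal; order 6: 0/5 normal; order 10: 0/3 normal; order 15: 1/1 normal; order 30: 1/1 normal.
Total normal subgroups: 5.

5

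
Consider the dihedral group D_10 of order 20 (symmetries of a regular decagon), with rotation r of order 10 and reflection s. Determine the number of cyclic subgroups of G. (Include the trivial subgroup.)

Each element a generates a cyclic subgroup ⟨a⟩; distinct elements may generate the same one (a cyclic group of order d has φ(d) generators).
Cyclic subgroups by order — order 1: 1; order 2: 11; order 5: 1; order 10: 1.
Total: 14.

14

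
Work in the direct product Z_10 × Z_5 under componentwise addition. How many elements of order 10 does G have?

An element (a,b) has order lcm(ord(a), ord(b)); count pairs with lcm equal to 10.
Enumerating gives 24 such elements.

24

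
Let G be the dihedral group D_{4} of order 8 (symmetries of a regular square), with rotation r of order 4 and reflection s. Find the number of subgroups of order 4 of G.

|G| = 8 and 4 | 8, so subgroups of order 4 are possible by Lagrange.
The subgroups of order 4 are: {e, r, r^2, r^3}; {e, r^2, s, r^2s}; {e, r^2, rs, r^3s}.
So G has 3 subgroups of order 4.

3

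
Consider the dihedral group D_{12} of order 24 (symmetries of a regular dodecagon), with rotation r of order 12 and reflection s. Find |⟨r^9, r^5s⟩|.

8

|⟨r^9⟩| = 4 and |⟨r^5s⟩| = 2, so |H| is a multiple of lcm(4, 2) = 4 and divides |G| = 24.
Closing under the operation: H = {e, r^3, r^6, r^9, r^2s, r^5s, r^8s, r^11s}, so |H| = 8.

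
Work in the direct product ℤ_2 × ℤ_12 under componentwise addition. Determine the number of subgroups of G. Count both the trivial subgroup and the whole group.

|G| = 24, so by Lagrange every subgroup order divides 24. Divisors: 1, 2, 3, 4, 6, 8, 12, 24.
Subgroups by order — order 1: 1; order 2: 3; order 3: 1; order 4: 3; order 6: 3; order 8: 1; order 12: 3; order 24: 1.
Total: 1 + 3 + 1 + 3 + 3 + 1 + 3 + 1 = 16.

16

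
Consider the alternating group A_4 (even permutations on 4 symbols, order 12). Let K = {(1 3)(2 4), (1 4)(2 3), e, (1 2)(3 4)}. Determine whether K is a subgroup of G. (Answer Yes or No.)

|K| = 4 divides |G| = 12, consistent with Lagrange.
K contains the identity, every element's inverse is in K, and K is closed under ∘: it is a subgroup.

Yes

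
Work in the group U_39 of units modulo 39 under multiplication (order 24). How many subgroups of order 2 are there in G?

|G| = 24 and 2 | 24, so subgroups of order 2 are possible by Lagrange.
The subgroups of order 2 are: {1, 14}; {1, 25}; {1, 38}.
So G has 3 subgroups of order 2.

3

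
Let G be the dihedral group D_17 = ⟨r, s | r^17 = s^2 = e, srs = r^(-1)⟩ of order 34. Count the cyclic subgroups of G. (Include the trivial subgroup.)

19

Group the elements of G by the cyclic subgroup they generate; each cyclic subgroup of order d accounts for φ(d) elements.
Cyclic subgroups by order — order 1: 1; order 2: 17; order 17: 1.
Total: 19.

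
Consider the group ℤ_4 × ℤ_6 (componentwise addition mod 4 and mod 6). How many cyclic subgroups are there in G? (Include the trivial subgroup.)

12

Group the elements of G by the cyclic subgroup they generate; each cyclic subgroup of order d accounts for φ(d) elements.
Cyclic subgroups by order — order 1: 1; order 2: 3; order 3: 1; order 4: 2; order 6: 3; order 12: 2.
Total: 12.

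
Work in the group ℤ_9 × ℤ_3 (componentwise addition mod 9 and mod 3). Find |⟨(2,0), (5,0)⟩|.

|⟨(2,0)⟩| = 9 and |⟨(5,0)⟩| = 9, so |H| is a multiple of lcm(9, 9) = 9 and divides |G| = 27.
Closing under the operation: H = {(0,0), (1,0), (2,0), (3,0), (4,0), (5,0), (6,0), (7,0), (8,0)}, so |H| = 9.

9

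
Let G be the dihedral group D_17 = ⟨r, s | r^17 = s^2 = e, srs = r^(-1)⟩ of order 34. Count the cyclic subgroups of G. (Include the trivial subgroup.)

19

A cyclic subgroup of order d is generated by each of its φ(d) elements of order d, so the cyclic subgroups of order d number (#elements of order d)/φ(d).
Cyclic subgroups by order — order 1: 1; order 2: 17; order 17: 1.
Total: 19.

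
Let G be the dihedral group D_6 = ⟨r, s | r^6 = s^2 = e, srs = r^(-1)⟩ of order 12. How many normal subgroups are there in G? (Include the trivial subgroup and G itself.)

G has 16 subgroups. Checking conjugation-invariance by order — order 1: 1/1 normal; order 2: 1/7 normal; order 3: 1/1 normal; order 4: 0/3 normal; order 6: 3/3 normal; order 12: 1/1 normal.
Total normal subgroups: 7.

7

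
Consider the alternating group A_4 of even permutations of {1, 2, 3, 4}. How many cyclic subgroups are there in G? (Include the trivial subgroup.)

A cyclic subgroup of order d is generated by each of its φ(d) elements of order d, so the cyclic subgroups of order d number (#elements of order d)/φ(d).
Cyclic subgroups by order — order 1: 1; order 2: 3; order 3: 4.
Total: 8.

8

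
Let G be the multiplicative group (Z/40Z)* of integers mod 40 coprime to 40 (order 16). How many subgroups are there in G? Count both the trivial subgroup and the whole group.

27

|G| = 16, so by Lagrange every subgroup order divides 16. Divisors: 1, 2, 4, 8, 16.
Subgroups by order — order 1: 1; order 2: 7; order 4: 11; order 8: 7; order 16: 1.
Total: 1 + 7 + 11 + 7 + 1 = 27.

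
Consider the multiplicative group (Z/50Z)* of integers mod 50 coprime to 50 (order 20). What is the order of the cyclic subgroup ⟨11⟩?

5

Compute successive powers of 11 mod 50: 11, 21, 31, 41, 1; 11^5 ≡ 1 (mod 50).
So |⟨11⟩| = 5.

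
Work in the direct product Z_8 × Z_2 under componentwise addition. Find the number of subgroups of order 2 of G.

|G| = 16 and 2 | 16, so subgroups of order 2 are possible by Lagrange.
The subgroups of order 2 are: {(0,0), (0,1)}; {(0,0), (4,0)}; {(0,0), (4,1)}.
So G has 3 subgroups of order 2.

3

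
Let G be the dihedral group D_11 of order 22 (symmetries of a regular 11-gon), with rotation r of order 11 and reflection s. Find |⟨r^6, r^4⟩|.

11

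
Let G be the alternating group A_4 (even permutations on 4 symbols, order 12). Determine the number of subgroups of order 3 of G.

4

|G| = 12 and 3 | 12, so subgroups of order 3 are possible by Lagrange.
The subgroups of order 3 are: {e, (1 2 3), (1 3 2)}; {e, (1 2 4), (1 4 2)}; {e, (1 3 4), (1 4 3)}; {e, (2 3 4), (2 4 3)}.
So G has 4 subgroups of order 3.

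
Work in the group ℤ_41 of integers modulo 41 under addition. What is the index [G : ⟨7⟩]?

1

|⟨7⟩| = 41 and |G| = 41.
By Lagrange, [G : H] = |G|/|H| = 41/41 = 1.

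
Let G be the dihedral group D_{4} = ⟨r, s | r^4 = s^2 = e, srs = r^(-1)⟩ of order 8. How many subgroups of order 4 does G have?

|G| = 8 and 4 | 8, so subgroups of order 4 are possible by Lagrange.
The subgroups of order 4 are: {e, r, r^2, r^3}; {e, r^2, s, r^2s}; {e, r^2, rs, r^3s}.
So G has 3 subgroups of order 4.

3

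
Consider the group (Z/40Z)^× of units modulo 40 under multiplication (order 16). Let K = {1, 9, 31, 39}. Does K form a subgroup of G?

Yes

|K| = 4 divides |G| = 16, consistent with Lagrange.
K contains the identity, every element's inverse is in K, and K is closed under ·: it is a subgroup.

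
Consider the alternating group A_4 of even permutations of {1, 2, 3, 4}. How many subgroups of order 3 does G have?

4

|G| = 12 and 3 | 12, so subgroups of order 3 are possible by Lagrange.
The subgroups of order 3 are: {e, (1 2 3), (1 3 2)}; {e, (1 2 4), (1 4 2)}; {e, (1 3 4), (1 4 3)}; {e, (2 3 4), (2 4 3)}.
So G has 4 subgroups of order 3.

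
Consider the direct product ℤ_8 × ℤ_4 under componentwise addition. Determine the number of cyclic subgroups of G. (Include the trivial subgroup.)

Each element a generates a cyclic subgroup ⟨a⟩; distinct elements may generate the same one (a cyclic group of order d has φ(d) generators).
Cyclic subgroups by order — order 1: 1; order 2: 3; order 4: 6; order 8: 4.
Total: 14.

14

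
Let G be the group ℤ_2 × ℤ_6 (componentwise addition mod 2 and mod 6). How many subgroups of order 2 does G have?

3

|G| = 12 and 2 | 12, so subgroups of order 2 are possible by Lagrange.
The subgroups of order 2 are: {(0,0), (0,3)}; {(0,0), (1,0)}; {(0,0), (1,3)}.
So G has 3 subgroups of order 2.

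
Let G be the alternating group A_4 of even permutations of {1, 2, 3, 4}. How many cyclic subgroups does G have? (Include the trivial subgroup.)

8

Each element a generates a cyclic subgroup ⟨a⟩; distinct elements may generate the same one (a cyclic group of order d has φ(d) generators).
Cyclic subgroups by order — order 1: 1; order 2: 3; order 3: 4.
Total: 8.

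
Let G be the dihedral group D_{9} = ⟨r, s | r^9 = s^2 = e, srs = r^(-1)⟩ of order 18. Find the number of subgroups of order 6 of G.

|G| = 18 and 6 | 18, so subgroups of order 6 are possible by Lagrange.
The subgroups of order 6 are: {e, r^3, r^6, r^2s, r^5s, r^8s}; {e, r^3, r^6, s, r^3s, r^6s}; {e, r^3, r^6, rs, r^4s, r^7s}.
So G has 3 subgroups of order 6.

3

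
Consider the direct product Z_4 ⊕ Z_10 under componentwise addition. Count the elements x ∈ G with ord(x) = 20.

An element (a,b) has order lcm(ord(a), ord(b)); count pairs with lcm equal to 20.
Enumerating gives 16 such elements.

16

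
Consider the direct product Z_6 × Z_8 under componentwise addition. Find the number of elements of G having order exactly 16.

0

An element (a,b) has order lcm(ord(a), ord(b)); count pairs with lcm equal to 16.
Enumerating gives 0 such elements.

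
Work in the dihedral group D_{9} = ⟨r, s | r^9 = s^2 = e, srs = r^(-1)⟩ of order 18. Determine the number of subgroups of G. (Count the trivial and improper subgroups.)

16

|G| = 18, so by Lagrange every subgroup order divides 18. Divisors: 1, 2, 3, 6, 9, 18.
Subgroups by order — order 1: 1; order 2: 9; order 3: 1; order 6: 3; order 9: 1; order 18: 1.
Total: 1 + 9 + 1 + 3 + 1 + 1 = 16.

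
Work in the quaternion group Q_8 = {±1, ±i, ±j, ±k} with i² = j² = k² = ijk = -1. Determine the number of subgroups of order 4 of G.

3

|G| = 8 and 4 | 8, so subgroups of order 4 are possible by Lagrange.
The subgroups of order 4 are: {1, -1, i, -i}; {1, -1, j, -j}; {1, -1, k, -k}.
So G has 3 subgroups of order 4.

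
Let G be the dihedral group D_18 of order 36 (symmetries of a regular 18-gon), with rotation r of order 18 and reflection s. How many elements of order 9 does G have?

The elements of order 9 are: r^2, r^4, r^8, r^10, r^14, r^16.
That's 6.

6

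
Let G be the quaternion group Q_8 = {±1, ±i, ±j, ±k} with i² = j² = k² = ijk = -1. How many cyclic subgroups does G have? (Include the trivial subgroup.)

5

Group the elements of G by the cyclic subgroup they generate; each cyclic subgroup of order d accounts for φ(d) elements.
Cyclic subgroups by order — order 1: 1; order 2: 1; order 4: 3.
Total: 5.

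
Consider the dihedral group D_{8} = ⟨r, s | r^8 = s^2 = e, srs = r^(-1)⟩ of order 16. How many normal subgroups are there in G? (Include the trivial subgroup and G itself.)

G has 19 subgroups. Checking conjugation-invariance by order — order 1: 1/1 normal; order 2: 1/9 normal; order 4: 1/5 normal; order 8: 3/3 normal; order 16: 1/1 normal.
Total normal subgroups: 7.

7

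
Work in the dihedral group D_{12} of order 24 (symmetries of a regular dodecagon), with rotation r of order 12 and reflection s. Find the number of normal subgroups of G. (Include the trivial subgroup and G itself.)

G has 34 subgroups. Checking conjugation-invariance by order — order 1: 1/1 normal; order 2: 1/13 normal; order 3: 1/1 normal; order 4: 1/7 normal; order 6: 1/5 normal; order 8: 0/3 normal; order 12: 3/3 normal; order 24: 1/1 normal.
Total normal subgroups: 9.

9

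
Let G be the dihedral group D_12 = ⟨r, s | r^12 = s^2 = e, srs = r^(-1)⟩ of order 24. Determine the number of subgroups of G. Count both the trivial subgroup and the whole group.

|G| = 24, so by Lagrange every subgroup order divides 24. Divisors: 1, 2, 3, 4, 6, 8, 12, 24.
Subgroups by order — order 1: 1; order 2: 13; order 3: 1; order 4: 7; order 6: 5; order 8: 3; order 12: 3; order 24: 1.
Total: 1 + 13 + 1 + 7 + 5 + 3 + 3 + 1 = 34.

34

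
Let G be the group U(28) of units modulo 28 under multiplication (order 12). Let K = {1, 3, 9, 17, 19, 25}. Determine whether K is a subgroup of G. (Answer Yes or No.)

17 ∈ K but its inverse 5 ∉ K, so K is not a subgroup.

No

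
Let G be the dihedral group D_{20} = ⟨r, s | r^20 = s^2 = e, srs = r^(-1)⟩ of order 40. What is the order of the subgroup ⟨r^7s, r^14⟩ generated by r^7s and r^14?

|⟨r^7s⟩| = 2 and |⟨r^14⟩| = 10, so |H| is a multiple of lcm(2, 10) = 10 and divides |G| = 40.
Closing under the operation: H = {e, r^2, r^4, r^6, r^8, r^10, r^12, r^14, r^16, r^18, rs, r^3s, r^5s, r^7s, r^9s, r^11s, r^13s, r^15s, r^17s, r^19s}, so |H| = 20.

20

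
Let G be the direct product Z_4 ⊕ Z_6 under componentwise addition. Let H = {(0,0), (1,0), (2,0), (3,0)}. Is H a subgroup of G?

|H| = 4 divides |G| = 24, consistent with Lagrange.
H contains the identity, every element's inverse is in H, and H is closed under +: it is a subgroup.
In fact H = ⟨(1,0)⟩.

Yes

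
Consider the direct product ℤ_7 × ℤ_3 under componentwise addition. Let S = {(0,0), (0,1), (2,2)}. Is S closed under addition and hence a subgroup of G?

No

(0,1) ∈ S but its inverse (0,2) ∉ S, so S is not a subgroup.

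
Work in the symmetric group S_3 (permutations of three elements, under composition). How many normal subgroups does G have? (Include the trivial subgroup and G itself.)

G has 6 subgroups. Checking conjugation-invariance by order — order 1: 1/1 normal; order 2: 0/3 normal; order 3: 1/1 normal; order 6: 1/1 normal.
Total normal subgroups: 3.

3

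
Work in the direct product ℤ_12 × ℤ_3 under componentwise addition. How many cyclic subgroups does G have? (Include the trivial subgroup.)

15

Each element a generates a cyclic subgroup ⟨a⟩; distinct elements may generate the same one (a cyclic group of order d has φ(d) generators).
Cyclic subgroups by order — order 1: 1; order 2: 1; order 3: 4; order 4: 1; order 6: 4; order 12: 4.
Total: 15.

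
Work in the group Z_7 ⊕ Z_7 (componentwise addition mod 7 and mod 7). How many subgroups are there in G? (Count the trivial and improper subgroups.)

|G| = 49, so by Lagrange every subgroup order divides 49. Divisors: 1, 7, 49.
Subgroups by order — order 1: 1; order 7: 8; order 49: 1.
Total: 1 + 8 + 1 = 10.

10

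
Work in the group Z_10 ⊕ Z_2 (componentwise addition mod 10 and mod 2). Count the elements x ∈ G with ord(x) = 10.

An element (a,b) has order lcm(ord(a), ord(b)); count pairs with lcm equal to 10.
Enumerating gives 12 such elements.

12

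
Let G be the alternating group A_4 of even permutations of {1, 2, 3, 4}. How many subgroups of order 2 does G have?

3

|G| = 12 and 2 | 12, so subgroups of order 2 are possible by Lagrange.
The subgroups of order 2 are: {e, (1 2)(3 4)}; {e, (1 3)(2 4)}; {e, (1 4)(2 3)}.
So G has 3 subgroups of order 2.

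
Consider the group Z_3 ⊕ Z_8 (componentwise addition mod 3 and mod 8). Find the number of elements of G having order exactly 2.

1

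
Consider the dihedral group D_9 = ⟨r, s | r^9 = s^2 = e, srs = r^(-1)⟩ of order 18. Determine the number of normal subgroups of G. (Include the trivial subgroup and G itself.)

G has 16 subgroups. Checking conjugation-invariance by order — order 1: 1/1 normal; order 2: 0/9 normal; order 3: 1/1 normal; order 6: 0/3 normal; order 9: 1/1 normal; order 18: 1/1 normal.
Total normal subgroups: 4.

4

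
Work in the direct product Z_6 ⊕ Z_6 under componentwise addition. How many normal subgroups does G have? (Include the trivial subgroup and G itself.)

G is abelian, so every subgroup is normal.
G has 30 subgroups in total, hence 30 normal subgroups.

30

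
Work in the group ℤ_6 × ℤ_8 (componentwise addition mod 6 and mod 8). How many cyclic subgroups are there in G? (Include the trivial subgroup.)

A cyclic subgroup of order d is generated by each of its φ(d) elements of order d, so the cyclic subgroups of order d number (#elements of order d)/φ(d).
Cyclic subgroups by order — order 1: 1; order 2: 3; order 3: 1; order 4: 2; order 6: 3; order 8: 2; order 12: 2; order 24: 2.
Total: 16.

16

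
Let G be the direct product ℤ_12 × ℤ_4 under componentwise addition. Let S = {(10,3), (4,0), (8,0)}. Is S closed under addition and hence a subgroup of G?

The identity (0,0) ∉ S, so S is not a subgroup.

No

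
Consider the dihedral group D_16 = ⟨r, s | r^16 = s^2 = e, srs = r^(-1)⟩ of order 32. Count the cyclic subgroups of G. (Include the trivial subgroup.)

A cyclic subgroup of order d is generated by each of its φ(d) elements of order d, so the cyclic subgroups of order d number (#elements of order d)/φ(d).
Cyclic subgroups by order — order 1: 1; order 2: 17; order 4: 1; order 8: 1; order 16: 1.
Total: 21.

21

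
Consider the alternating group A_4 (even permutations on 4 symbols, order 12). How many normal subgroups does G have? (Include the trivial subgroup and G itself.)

G has 10 subgroups. Checking conjugation-invariance by order — order 1: 1/1 normal; order 2: 0/3 normal; order 3: 0/4 normal; order 4: 1/1 normal; order 12: 1/1 normal.
Total normal subgroups: 3.

3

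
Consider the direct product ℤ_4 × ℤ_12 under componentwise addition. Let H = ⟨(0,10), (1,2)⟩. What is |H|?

24

|⟨(0,10)⟩| = 6 and |⟨(1,2)⟩| = 12, so |H| is a multiple of lcm(6, 12) = 12 and divides |G| = 48.
Closing under the operation: H = {(0,0), (0,2), (0,4), (0,6), (0,8), (0,10), (1,0), (1,2), (1,4), (1,6), (1,8), (1,10), (2,0), (2,2), (2,4), (2,6), (2,8), (2,10), (3,0), (3,2), (3,4), (3,6), (3,8), (3,10)}, so |H| = 24.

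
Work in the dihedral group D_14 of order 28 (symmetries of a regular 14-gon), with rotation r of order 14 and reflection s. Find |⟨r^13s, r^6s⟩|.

|⟨r^13s⟩| = 2 and |⟨r^6s⟩| = 2, so |H| is a multiple of lcm(2, 2) = 2 and divides |G| = 28.
Closing under the operation: H = {e, r^7, r^6s, r^13s}, so |H| = 4.

4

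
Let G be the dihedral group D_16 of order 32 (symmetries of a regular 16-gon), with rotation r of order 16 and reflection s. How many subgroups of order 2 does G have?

17

|G| = 32 and 2 | 32, so subgroups of order 2 are possible by Lagrange.
The subgroups of order 2 are: {e, r^10s}; {e, r^11s}; {e, r^12s}; {e, r^13s}; … (17 in all).
So G has 17 subgroups of order 2.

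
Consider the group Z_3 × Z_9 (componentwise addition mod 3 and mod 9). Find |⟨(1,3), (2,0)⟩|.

|⟨(1,3)⟩| = 3 and |⟨(2,0)⟩| = 3, so |H| is a multiple of lcm(3, 3) = 3 and divides |G| = 27.
Closing under the operation: H = {(0,0), (0,3), (0,6), (1,0), (1,3), (1,6), (2,0), (2,3), (2,6)}, so |H| = 9.

9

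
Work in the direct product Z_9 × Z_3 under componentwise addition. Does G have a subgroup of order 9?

9 | 27. A subgroup of order 9 is {(0,0), (0,1), (0,2), (3,0), (3,1), (3,2), (6,0), (6,1), (6,2)}.

Yes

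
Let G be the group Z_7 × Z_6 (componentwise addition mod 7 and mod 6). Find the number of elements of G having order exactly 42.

12

An element (a,b) has order lcm(ord(a), ord(b)); count pairs with lcm equal to 42.
Enumerating gives 12 such elements.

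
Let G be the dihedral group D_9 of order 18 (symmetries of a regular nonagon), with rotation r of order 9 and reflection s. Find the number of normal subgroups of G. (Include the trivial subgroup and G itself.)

G has 16 subgroups. Checking conjugation-invariance by order — order 1: 1/1 normal; order 2: 0/9 normal; order 3: 1/1 normal; order 6: 0/3 normal; order 9: 1/1 normal; order 18: 1/1 normal.
Total normal subgroups: 4.

4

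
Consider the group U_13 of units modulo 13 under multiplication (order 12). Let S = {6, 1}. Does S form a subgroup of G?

No

6 ∈ S but its inverse 11 ∉ S, so S is not a subgroup.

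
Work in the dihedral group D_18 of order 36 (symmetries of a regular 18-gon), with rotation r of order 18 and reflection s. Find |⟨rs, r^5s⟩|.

18

|⟨rs⟩| = 2 and |⟨r^5s⟩| = 2, so |H| is a multiple of lcm(2, 2) = 2 and divides |G| = 36.
Closing under the operation: H = {e, r^2, r^4, r^6, r^8, r^10, r^12, r^14, r^16, rs, r^3s, r^5s, r^7s, r^9s, r^11s, r^13s, r^15s, r^17s}, so |H| = 18.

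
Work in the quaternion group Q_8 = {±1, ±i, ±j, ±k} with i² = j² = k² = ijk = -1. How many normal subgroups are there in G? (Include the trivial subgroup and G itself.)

6

G has 6 subgroups. Checking conjugation-invariance by order — order 1: 1/1 normal; order 2: 1/1 normal; order 4: 3/3 normal; order 8: 1/1 normal.
Total normal subgroups: 6.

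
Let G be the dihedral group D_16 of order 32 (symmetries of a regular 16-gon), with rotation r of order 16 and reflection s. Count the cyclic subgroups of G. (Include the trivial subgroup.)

21

Group the elements of G by the cyclic subgroup they generate; each cyclic subgroup of order d accounts for φ(d) elements.
Cyclic subgroups by order — order 1: 1; order 2: 17; order 4: 1; order 8: 1; order 16: 1.
Total: 21.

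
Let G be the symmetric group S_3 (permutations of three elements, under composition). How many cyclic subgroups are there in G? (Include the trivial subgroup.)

Group the elements of G by the cyclic subgroup they generate; each cyclic subgroup of order d accounts for φ(d) elements.
Cyclic subgroups by order — order 1: 1; order 2: 3; order 3: 1.
Total: 5.

5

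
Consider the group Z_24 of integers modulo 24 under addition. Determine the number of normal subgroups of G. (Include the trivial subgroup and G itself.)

G is abelian, so every subgroup is normal.
G has 8 subgroups in total, hence 8 normal subgroups.

8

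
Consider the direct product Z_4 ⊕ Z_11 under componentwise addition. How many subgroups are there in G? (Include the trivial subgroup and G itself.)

6

|G| = 44, so by Lagrange every subgroup order divides 44. Divisors: 1, 2, 4, 11, 22, 44.
Subgroups by order — order 1: 1; order 2: 1; order 4: 1; order 11: 1; order 22: 1; order 44: 1.
Total: 1 + 1 + 1 + 1 + 1 + 1 = 6.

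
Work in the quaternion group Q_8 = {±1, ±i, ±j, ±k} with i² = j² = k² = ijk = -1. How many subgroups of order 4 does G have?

3

|G| = 8 and 4 | 8, so subgroups of order 4 are possible by Lagrange.
The subgroups of order 4 are: {1, -1, i, -i}; {1, -1, j, -j}; {1, -1, k, -k}.
So G has 3 subgroups of order 4.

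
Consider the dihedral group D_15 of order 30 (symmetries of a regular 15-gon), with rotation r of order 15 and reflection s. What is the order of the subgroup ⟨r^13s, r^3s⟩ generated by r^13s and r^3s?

6

|⟨r^13s⟩| = 2 and |⟨r^3s⟩| = 2, so |H| is a multiple of lcm(2, 2) = 2 and divides |G| = 30.
Closing under the operation: H = {e, r^5, r^10, r^3s, r^8s, r^13s}, so |H| = 6.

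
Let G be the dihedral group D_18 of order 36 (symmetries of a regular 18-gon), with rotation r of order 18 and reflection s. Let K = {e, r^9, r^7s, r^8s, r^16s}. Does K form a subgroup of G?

|K| = 5 does not divide |G| = 36, so by Lagrange K is not a subgroup.

No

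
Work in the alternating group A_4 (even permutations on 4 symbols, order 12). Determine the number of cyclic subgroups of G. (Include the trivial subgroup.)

8

Each element a generates a cyclic subgroup ⟨a⟩; distinct elements may generate the same one (a cyclic group of order d has φ(d) generators).
Cyclic subgroups by order — order 1: 1; order 2: 3; order 3: 4.
Total: 8.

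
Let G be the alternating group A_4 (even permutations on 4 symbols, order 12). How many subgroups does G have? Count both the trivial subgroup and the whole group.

|G| = 12, so by Lagrange every subgroup order divides 12. Divisors: 1, 2, 3, 4, 6, 12.
Subgroups by order — order 1: 1; order 2: 3; order 3: 4; order 4: 1; order 6: 0; order 12: 1.
Total: 1 + 3 + 4 + 1 + 0 + 1 = 10.

10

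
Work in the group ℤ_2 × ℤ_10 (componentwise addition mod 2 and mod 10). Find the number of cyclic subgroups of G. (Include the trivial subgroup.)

8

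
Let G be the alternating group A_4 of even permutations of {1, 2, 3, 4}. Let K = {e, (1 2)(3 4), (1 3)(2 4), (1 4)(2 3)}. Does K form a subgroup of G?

Yes

|K| = 4 divides |G| = 12, consistent with Lagrange.
K contains the identity, every element's inverse is in K, and K is closed under ∘: it is a subgroup.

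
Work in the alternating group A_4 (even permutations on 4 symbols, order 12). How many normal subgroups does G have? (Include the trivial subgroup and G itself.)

G has 10 subgroups. Checking conjugation-invariance by order — order 1: 1/1 normal; order 2: 0/3 normal; order 3: 0/4 normal; order 4: 1/1 normal; order 12: 1/1 normal.
Total normal subgroups: 3.

3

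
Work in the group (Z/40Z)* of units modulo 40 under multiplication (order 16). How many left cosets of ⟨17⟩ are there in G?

4

|⟨17⟩| = 4 and |G| = 16.
By Lagrange, [G : H] = |G|/|H| = 16/4 = 4.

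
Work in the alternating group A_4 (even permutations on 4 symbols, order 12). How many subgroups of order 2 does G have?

3

|G| = 12 and 2 | 12, so subgroups of order 2 are possible by Lagrange.
The subgroups of order 2 are: {e, (1 2)(3 4)}; {e, (1 3)(2 4)}; {e, (1 4)(2 3)}.
So G has 3 subgroups of order 2.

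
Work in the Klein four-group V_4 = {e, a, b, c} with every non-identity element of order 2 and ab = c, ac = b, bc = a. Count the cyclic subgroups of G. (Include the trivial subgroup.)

Group the elements of G by the cyclic subgroup they generate; each cyclic subgroup of order d accounts for φ(d) elements.
Cyclic subgroups by order — order 1: 1; order 2: 3.
Total: 4.

4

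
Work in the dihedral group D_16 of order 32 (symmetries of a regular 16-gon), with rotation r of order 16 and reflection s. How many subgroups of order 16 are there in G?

3

|G| = 32 and 16 | 32, so subgroups of order 16 are possible by Lagrange.
The subgroups of order 16 are: {e, r, r^2, r^3, r^4, r^5, r^6, r^7, r^8, r^9, r^10, r^11, r^12, r^13, r^14, r^15}; {e, r^2, r^4, r^6, r^8, r^10, r^12, r^14, s, r^2s, r^4s, r^6s, r^8s, r^10s, r^12s, r^14s}; {e, r^2, r^4, r^6, r^8, r^10, r^12, r^14, rs, r^3s, r^5s, r^7s, r^9s, r^11s, r^13s, r^15s}.
So G has 3 subgroups of order 16.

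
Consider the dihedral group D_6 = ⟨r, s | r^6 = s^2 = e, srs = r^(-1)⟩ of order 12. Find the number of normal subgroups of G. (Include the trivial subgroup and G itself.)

7

G has 16 subgroups. Checking conjugation-invariance by order — order 1: 1/1 normal; order 2: 1/7 normal; order 3: 1/1 normal; order 4: 0/3 normal; order 6: 3/3 normal; order 12: 1/1 normal.
Total normal subgroups: 7.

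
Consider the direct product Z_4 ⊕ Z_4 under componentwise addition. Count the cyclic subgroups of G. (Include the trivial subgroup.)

10

Group the elements of G by the cyclic subgroup they generate; each cyclic subgroup of order d accounts for φ(d) elements.
Cyclic subgroups by order — order 1: 1; order 2: 3; order 4: 6.
Total: 10.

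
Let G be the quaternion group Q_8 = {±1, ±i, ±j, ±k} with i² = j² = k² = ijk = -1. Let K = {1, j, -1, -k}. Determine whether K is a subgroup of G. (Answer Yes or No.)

-k ∈ K but its inverse k ∉ K, so K is not a subgroup.

No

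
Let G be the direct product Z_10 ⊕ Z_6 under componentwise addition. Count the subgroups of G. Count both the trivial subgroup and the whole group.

20

|G| = 60, so by Lagrange every subgroup order divides 60. Divisors: 1, 2, 3, 4, 5, 6, 10, 12, 15, 20, 30, 60.
Subgroups by order — order 1: 1; order 2: 3; order 3: 1; order 4: 1; order 5: 1; order 6: 3; order 10: 3; order 12: 1; order 15: 1; order 20: 1; order 30: 3; order 60: 1.
Total: 1 + 3 + 1 + 1 + 1 + 3 + 3 + 1 + 1 + 1 + 3 + 1 = 20.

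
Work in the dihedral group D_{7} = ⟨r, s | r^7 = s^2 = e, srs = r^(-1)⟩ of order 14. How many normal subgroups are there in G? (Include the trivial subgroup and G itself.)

G has 10 subgroups. Checking conjugation-invariance by order — order 1: 1/1 normal; order 2: 0/7 normal; order 7: 1/1 normal; order 14: 1/1 normal.
Total normal subgroups: 3.

3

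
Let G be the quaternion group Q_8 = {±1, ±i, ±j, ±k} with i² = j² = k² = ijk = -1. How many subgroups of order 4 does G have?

3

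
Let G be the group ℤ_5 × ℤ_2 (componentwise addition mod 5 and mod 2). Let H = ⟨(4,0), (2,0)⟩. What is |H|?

5

|⟨(4,0)⟩| = 5 and |⟨(2,0)⟩| = 5, so |H| is a multiple of lcm(5, 5) = 5 and divides |G| = 10.
Closing under the operation: H = {(0,0), (1,0), (2,0), (3,0), (4,0)}, so |H| = 5.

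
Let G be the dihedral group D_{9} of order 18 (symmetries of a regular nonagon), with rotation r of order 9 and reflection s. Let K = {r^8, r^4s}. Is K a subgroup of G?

The identity e ∉ K, so K is not a subgroup.

No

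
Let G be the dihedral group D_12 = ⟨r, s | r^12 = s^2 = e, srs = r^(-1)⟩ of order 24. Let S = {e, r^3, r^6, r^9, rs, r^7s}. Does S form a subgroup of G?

No

Closure fails: r^9 · r^7s = r^4s ∉ S. So S is not a subgroup.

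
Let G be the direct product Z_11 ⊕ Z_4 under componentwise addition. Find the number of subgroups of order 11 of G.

|G| = 44 and 11 | 44, so subgroups of order 11 are possible by Lagrange.
The subgroups of order 11 are: {(0,0), (1,0), (2,0), (3,0), (4,0), (5,0), (6,0), (7,0), (8,0), (9,0), (10,0)}.
So G has 1 subgroup of order 11.

1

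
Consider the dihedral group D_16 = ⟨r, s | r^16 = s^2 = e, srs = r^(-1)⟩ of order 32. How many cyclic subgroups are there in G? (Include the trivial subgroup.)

Group the elements of G by the cyclic subgroup they generate; each cyclic subgroup of order d accounts for φ(d) elements.
Cyclic subgroups by order — order 1: 1; order 2: 17; order 4: 1; order 8: 1; order 16: 1.
Total: 21.

21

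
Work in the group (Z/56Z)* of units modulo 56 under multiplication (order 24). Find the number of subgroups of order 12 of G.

|G| = 24 and 12 | 24, so subgroups of order 12 are possible by Lagrange.
The subgroups of order 12 are: {1, 5, 9, 11, 13, 25, 31, 43, 45, 47, 51, 55}; {1, 9, 11, 15, 23, 25, 29, 37, 39, 43, 51, 53}; {1, 3, 9, 11, 17, 19, 25, 27, 33, 41, 43, 51}; {1, 3, 5, 9, 13, 15, 19, 23, 25, 27, 39, 45}; … (7 in all).
So G has 7 subgroups of order 12.

7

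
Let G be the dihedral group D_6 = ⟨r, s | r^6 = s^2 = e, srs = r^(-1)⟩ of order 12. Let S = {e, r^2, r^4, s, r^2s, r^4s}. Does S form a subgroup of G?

Yes

|S| = 6 divides |G| = 12, consistent with Lagrange.
S contains the identity, every element's inverse is in S, and S is closed under ·: it is a subgroup.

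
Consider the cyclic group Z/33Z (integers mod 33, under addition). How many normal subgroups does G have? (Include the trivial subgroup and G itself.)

G is abelian, so every subgroup is normal.
G has 4 subgroups in total, hence 4 normal subgroups.

4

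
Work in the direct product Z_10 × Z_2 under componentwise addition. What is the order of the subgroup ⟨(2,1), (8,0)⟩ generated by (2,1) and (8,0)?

|⟨(2,1)⟩| = 10 and |⟨(8,0)⟩| = 5, so |H| is a multiple of lcm(10, 5) = 10 and divides |G| = 20.
Closing under the operation: H = {(0,0), (0,1), (2,0), (2,1), (4,0), (4,1), (6,0), (6,1), (8,0), (8,1)}, so |H| = 10.

10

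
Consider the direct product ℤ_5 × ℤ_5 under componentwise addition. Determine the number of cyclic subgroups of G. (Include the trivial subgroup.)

7

A cyclic subgroup of order d is generated by each of its φ(d) elements of order d, so the cyclic subgroups of order d number (#elements of order d)/φ(d).
Cyclic subgroups by order — order 1: 1; order 5: 6.
Total: 7.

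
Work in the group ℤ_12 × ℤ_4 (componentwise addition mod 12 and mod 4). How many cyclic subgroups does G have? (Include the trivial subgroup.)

20

A cyclic subgroup of order d is generated by each of its φ(d) elements of order d, so the cyclic subgroups of order d number (#elements of order d)/φ(d).
Cyclic subgroups by order — order 1: 1; order 2: 3; order 3: 1; order 4: 6; order 6: 3; order 12: 6.
Total: 20.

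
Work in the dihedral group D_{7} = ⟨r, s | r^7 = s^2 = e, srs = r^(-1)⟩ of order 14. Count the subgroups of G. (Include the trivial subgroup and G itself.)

10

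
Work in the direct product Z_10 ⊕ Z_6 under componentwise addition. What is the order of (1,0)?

The order of (1,0) in Z_10 × Z_6 is lcm(ord(1) in Z_10, ord(0) in Z_6).
ord(1) = 10 and ord(0) = 1, so |⟨(1,0)⟩| = lcm(10, 1) = 10.

10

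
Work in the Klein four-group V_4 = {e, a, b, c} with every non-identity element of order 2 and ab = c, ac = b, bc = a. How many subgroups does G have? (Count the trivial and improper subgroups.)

|G| = 4, so by Lagrange every subgroup order divides 4. Divisors: 1, 2, 4.
Subgroups by order — order 1: 1; order 2: 3; order 4: 1.
Total: 1 + 3 + 1 = 5.

5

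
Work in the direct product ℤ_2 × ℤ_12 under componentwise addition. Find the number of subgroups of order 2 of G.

3

|G| = 24 and 2 | 24, so subgroups of order 2 are possible by Lagrange.
The subgroups of order 2 are: {(0,0), (0,6)}; {(0,0), (1,0)}; {(0,0), (1,6)}.
So G has 3 subgroups of order 2.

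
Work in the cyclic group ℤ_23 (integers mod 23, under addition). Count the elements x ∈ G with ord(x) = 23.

22

In a cyclic group of order 23, the number of elements of order d (for d | 23) is φ(d).
φ(23) = 22.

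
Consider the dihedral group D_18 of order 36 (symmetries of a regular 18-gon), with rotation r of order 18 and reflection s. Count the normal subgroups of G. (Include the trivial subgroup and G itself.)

9

G has 45 subgroups. Checking conjugation-invariance by order — order 1: 1/1 normal; order 2: 1/19 normal; order 3: 1/1 normal; order 4: 0/9 normal; order 6: 1/7 normal; order 9: 1/1 normal; order 12: 0/3 normal; order 18: 3/3 normal; order 36: 1/1 normal.
Total normal subgroups: 9.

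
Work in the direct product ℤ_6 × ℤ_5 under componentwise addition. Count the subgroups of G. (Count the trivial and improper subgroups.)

8

|G| = 30, so by Lagrange every subgroup order divides 30. Divisors: 1, 2, 3, 5, 6, 10, 15, 30.
Subgroups by order — order 1: 1; order 2: 1; order 3: 1; order 5: 1; order 6: 1; order 10: 1; order 15: 1; order 30: 1.
Total: 1 + 1 + 1 + 1 + 1 + 1 + 1 + 1 = 8.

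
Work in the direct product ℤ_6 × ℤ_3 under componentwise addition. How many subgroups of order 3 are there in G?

4

|G| = 18 and 3 | 18, so subgroups of order 3 are possible by Lagrange.
The subgroups of order 3 are: {(0,0), (0,1), (0,2)}; {(0,0), (2,0), (4,0)}; {(0,0), (2,1), (4,2)}; {(0,0), (2,2), (4,1)}.
So G has 4 subgroups of order 3.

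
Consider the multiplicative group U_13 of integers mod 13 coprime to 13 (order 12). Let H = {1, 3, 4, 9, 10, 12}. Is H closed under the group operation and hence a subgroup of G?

|H| = 6 divides |G| = 12, consistent with Lagrange.
H contains the identity, every element's inverse is in H, and H is closed under ·: it is a subgroup.
In fact H = ⟨4⟩.

Yes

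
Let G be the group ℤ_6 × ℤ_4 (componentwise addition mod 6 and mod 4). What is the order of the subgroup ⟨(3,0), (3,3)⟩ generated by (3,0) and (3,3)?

|⟨(3,0)⟩| = 2 and |⟨(3,3)⟩| = 4, so |H| is a multiple of lcm(2, 4) = 4 and divides |G| = 24.
Closing under the operation: H = {(0,0), (0,1), (0,2), (0,3), (3,0), (3,1), (3,2), (3,3)}, so |H| = 8.

8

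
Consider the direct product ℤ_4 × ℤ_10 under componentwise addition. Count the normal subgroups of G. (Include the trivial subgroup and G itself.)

16

G is abelian, so every subgroup is normal.
G has 16 subgroups in total, hence 16 normal subgroups.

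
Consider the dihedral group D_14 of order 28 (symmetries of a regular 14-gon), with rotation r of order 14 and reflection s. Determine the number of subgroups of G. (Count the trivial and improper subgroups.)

28

|G| = 28, so by Lagrange every subgroup order divides 28. Divisors: 1, 2, 4, 7, 14, 28.
Subgroups by order — order 1: 1; order 2: 15; order 4: 7; order 7: 1; order 14: 3; order 28: 1.
Total: 1 + 15 + 7 + 1 + 3 + 1 = 28.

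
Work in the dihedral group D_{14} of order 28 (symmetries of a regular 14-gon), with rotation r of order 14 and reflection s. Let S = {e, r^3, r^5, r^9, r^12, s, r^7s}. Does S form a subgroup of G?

No

r^12 ∈ S but its inverse r^2 ∉ S, so S is not a subgroup.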